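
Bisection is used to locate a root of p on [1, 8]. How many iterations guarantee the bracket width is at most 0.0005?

Width after n steps is 7/2^n. Need 2^n ≥ 7/0.0005 = 14000.
2^13 = 8192 < 14000 ≤ 2^14 = 16384, so n = 14.

14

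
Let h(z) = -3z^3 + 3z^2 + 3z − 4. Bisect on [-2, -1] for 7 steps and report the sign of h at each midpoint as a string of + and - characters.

+++-++-

z = -1.5 gives h = 8.375, positive; keep [-1.5, -1]
z = -1.25 gives h = 2.796875, positive; keep [-1.25, -1]
z = -1.125 gives h = 0.693359, positive; keep [-1.125, -1]
z = -1.0625 gives h = -0.2024, negative; keep [-1.125, -1.0625]
z = -1.09375 gives h = 0.2329, positive; keep [-1.09375, -1.0625]
z = -1.078125 gives h = 0.0122, positive; keep [-1.078125, -1.0625]
z = -1.0703125 gives h = -0.0959, negative; keep [-1.078125, -1.0703125]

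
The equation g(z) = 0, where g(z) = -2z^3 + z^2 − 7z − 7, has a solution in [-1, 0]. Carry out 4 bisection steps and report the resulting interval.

midpoint -0.5: g = -3 < 0 → [-1, -0.5]
midpoint -0.75: g = -0.34375 < 0 → [-1, -0.75]
midpoint -0.875: g = 1.230469 > 0 → [-0.875, -0.75]
midpoint -0.8125: g = 0.4204 > 0 → [-0.8125, -0.75]

[-0.8125, -0.75]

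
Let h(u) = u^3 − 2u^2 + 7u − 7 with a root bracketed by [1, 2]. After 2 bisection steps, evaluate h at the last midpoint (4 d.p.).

m = 1.5, h(m) = 2.375 (+); new bracket [1, 1.5]
m = 1.25, h(m) = 0.578125 (+); new bracket [1, 1.25]

0.5781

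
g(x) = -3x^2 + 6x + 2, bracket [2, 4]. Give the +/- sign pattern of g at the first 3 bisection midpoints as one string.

--+

midpoint 3: g = -7 < 0 → [2, 3]
midpoint 2.5: g = -1.75 < 0 → [2, 2.5]
midpoint 2.25: g = 0.3125 > 0 → [2.25, 2.5]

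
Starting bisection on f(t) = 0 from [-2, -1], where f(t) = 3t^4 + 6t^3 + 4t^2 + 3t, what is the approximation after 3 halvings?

midpoint -1.5: f = -0.5625 < 0 → [-2, -1.5]
midpoint -1.75: f = 2.980469 > 0 → [-1.75, -1.5]
midpoint -1.625: f = 0.860107 > 0 → [-1.625, -1.5]

-1.625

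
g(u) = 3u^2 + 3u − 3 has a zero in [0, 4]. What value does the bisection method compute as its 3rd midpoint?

0.5

u = 2 gives g = 15, positive; keep [0, 2]
u = 1 gives g = 3, positive; keep [0, 1]
u = 0.5 gives g = -0.75, negative; keep [0.5, 1]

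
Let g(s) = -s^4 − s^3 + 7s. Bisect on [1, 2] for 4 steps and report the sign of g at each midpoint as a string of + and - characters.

midpoint 1.5: g = 2.0625 > 0 → [1.5, 2]
midpoint 1.75: g = -2.488281 < 0 → [1.5, 1.75]
midpoint 1.625: g = 0.111084 > 0 → [1.625, 1.75]
midpoint 1.6875: g = -1.1021 < 0 → [1.625, 1.6875]

+-+-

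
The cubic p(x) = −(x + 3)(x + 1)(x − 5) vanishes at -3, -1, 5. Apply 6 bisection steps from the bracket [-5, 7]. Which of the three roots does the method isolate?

5

p(1) = 32 > 0, so the root lies in [1, 7]
p(4) = 35 > 0, so the root lies in [4, 7]
p(5.5) = -27.625 < 0, so the root lies in [4, 5.5]
p(4.75) = 11.1406 > 0, so the root lies in [4.75, 5.5]
p(5.125) = -6.2207 < 0, so the root lies in [4.75, 5.125]
p(4.9375) = 2.9456 > 0, so the root lies in [4.9375, 5.125]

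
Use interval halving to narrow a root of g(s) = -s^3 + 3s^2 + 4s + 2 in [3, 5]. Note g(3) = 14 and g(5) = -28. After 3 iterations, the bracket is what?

s = 4 gives g = 2, positive; keep [4, 5]
s = 4.5 gives g = -10.375, negative; keep [4, 4.5]
s = 4.25 gives g = -3.578125, negative; keep [4, 4.25]

[4, 4.25]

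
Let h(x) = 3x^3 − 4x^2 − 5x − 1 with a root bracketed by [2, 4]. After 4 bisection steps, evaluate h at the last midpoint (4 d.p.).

-0.9004

x = 3 gives h = 29, positive; keep [2, 3]
x = 2.5 gives h = 8.375, positive; keep [2, 2.5]
x = 2.25 gives h = 1.671875, positive; keep [2, 2.25]
x = 2.125 gives h = -0.9004, negative; keep [2.125, 2.25]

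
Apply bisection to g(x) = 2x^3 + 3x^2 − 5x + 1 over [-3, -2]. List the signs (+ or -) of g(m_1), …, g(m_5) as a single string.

+---+

x = -2.5 gives g = 1, positive; keep [-3, -2.5]
x = -2.75 gives g = -4.15625, negative; keep [-2.75, -2.5]
x = -2.625 gives g = -1.378906, negative; keep [-2.625, -2.5]
x = -2.5625 gives g = -0.1411, negative; keep [-2.5625, -2.5]
x = -2.53125 gives g = 0.4413, positive; keep [-2.5625, -2.53125]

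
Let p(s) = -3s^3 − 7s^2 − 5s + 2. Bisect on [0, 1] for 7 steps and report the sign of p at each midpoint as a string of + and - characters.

-+---++

midpoint 0.5: p = -2.625 < 0 → [0, 0.5]
midpoint 0.25: p = 0.265625 > 0 → [0.25, 0.5]
midpoint 0.375: p = -1.017578 < 0 → [0.25, 0.375]
midpoint 0.3125: p = -0.3376 < 0 → [0.25, 0.3125]
midpoint 0.28125: p = -0.0267 < 0 → [0.25, 0.28125]
midpoint 0.265625: p = 0.1218 > 0 → [0.265625, 0.28125]
midpoint 0.2734375: p = 0.0481 > 0 → [0.2734375, 0.28125]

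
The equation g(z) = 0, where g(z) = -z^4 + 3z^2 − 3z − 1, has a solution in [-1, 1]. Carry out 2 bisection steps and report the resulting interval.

midpoint 0: g = -1 < 0 → [-1, 0]
midpoint -0.5: g = 1.1875 > 0 → [-0.5, 0]

[-0.5, 0]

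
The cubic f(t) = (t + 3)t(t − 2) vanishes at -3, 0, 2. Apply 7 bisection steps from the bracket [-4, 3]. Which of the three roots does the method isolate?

-3

m = -0.5, f(m) = 3.125 (+); new bracket [-4, -0.5]
m = -2.25, f(m) = 7.171875 (+); new bracket [-4, -2.25]
m = -3.125, f(m) = -2.001953 (−); new bracket [-3.125, -2.25]
m = -2.6875, f(m) = 3.9368 (+); new bracket [-3.125, -2.6875]
m = -2.90625, f(m) = 1.3368 (+); new bracket [-3.125, -2.90625]
m = -3.015625, f(m) = -0.2363 (−); new bracket [-3.015625, -2.90625]
m = -2.9609375, f(m) = 0.5738 (+); new bracket [-3.015625, -2.9609375]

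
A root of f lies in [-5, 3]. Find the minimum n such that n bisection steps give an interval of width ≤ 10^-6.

23

Width after n steps is 8/2^n. Need 2^n ≥ 8/10^-6 = 8000000.
2^22 = 4194304 < 8000000 ≤ 2^23 = 8388608, so n = 23.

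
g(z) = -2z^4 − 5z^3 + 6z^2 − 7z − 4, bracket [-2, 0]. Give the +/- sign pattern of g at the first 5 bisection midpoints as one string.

g(-1) = 12 > 0, so the root lies in [-1, 0]
g(-0.5) = 1.5 > 0, so the root lies in [-0.5, 0]
g(-0.25) = -1.804688 < 0, so the root lies in [-0.5, -0.25]
g(-0.375) = -0.3071 < 0, so the root lies in [-0.5, -0.375]
g(-0.4375) = 0.5564 > 0, so the root lies in [-0.4375, -0.375]

++--+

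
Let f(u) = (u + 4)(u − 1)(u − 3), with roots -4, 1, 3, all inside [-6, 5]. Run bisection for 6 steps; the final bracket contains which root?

midpoint -0.5: f = 18.375 > 0 → [-6, -0.5]
midpoint -3.25: f = 19.921875 > 0 → [-6, -3.25]
midpoint -4.625: f = -26.806641 < 0 → [-4.625, -3.25]
midpoint -3.9375: f = 2.1409 > 0 → [-4.625, -3.9375]
midpoint -4.28125: f = -10.8152 < 0 → [-4.28125, -3.9375]
midpoint -4.109375: f = -3.973 < 0 → [-4.109375, -3.9375]

-4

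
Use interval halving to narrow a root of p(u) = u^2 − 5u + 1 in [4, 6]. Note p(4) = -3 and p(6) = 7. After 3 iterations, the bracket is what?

[4.75, 5]

u = 5 gives p = 1, positive; keep [4, 5]
u = 4.5 gives p = -1.25, negative; keep [4.5, 5]
u = 4.75 gives p = -0.1875, negative; keep [4.75, 5]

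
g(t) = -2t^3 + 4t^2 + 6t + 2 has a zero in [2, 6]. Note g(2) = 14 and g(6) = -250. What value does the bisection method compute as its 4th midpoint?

3.25

g(4) = -38 < 0, so the root lies in [2, 4]
g(3) = 2 > 0, so the root lies in [3, 4]
g(3.5) = -13.75 < 0, so the root lies in [3, 3.5]
g(3.25) = -4.9062 < 0, so the root lies in [3, 3.25]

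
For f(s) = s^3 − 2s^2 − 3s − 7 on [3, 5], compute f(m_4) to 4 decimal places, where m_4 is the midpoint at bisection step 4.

-1.4629

f(4) = 13 > 0, so the root lies in [3, 4]
f(3.5) = 0.875 > 0, so the root lies in [3, 3.5]
f(3.25) = -3.546875 < 0, so the root lies in [3.25, 3.5]
f(3.375) = -1.4629 < 0, so the root lies in [3.375, 3.5]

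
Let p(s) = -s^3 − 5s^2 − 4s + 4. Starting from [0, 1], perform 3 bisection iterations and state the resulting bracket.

midpoint 0.5: p = 0.625 > 0 → [0.5, 1]
midpoint 0.75: p = -2.234375 < 0 → [0.5, 0.75]
midpoint 0.625: p = -0.697266 < 0 → [0.5, 0.625]

[0.5, 0.625]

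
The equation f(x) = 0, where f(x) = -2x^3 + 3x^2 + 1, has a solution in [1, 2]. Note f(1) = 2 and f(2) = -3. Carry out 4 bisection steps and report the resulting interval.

f(1.5) = 1 > 0, so the root lies in [1.5, 2]
f(1.75) = -0.53125 < 0, so the root lies in [1.5, 1.75]
f(1.625) = 0.339844 > 0, so the root lies in [1.625, 1.75]
f(1.6875) = -0.0679 < 0, so the root lies in [1.625, 1.6875]

[1.625, 1.6875]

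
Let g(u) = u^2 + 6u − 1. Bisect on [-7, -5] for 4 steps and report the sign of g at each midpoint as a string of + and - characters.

u = -6 gives g = -1, negative; keep [-7, -6]
u = -6.5 gives g = 2.25, positive; keep [-6.5, -6]
u = -6.25 gives g = 0.5625, positive; keep [-6.25, -6]
u = -6.125 gives g = -0.2344, negative; keep [-6.25, -6.125]

-++-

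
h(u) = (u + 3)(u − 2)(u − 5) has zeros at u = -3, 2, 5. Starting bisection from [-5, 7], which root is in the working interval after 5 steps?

h(1) = 16 > 0, so the root lies in [-5, 1]
h(-2) = 28 > 0, so the root lies in [-5, -2]
h(-3.5) = -23.375 < 0, so the root lies in [-3.5, -2]
h(-2.75) = 9.2031 > 0, so the root lies in [-3.5, -2.75]
h(-3.125) = -5.2051 < 0, so the root lies in [-3.125, -2.75]

-3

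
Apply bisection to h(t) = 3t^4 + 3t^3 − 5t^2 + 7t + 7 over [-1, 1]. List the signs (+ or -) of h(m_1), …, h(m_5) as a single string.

++-+-

h(0) = 7 > 0, so the root lies in [-1, 0]
h(-0.5) = 2.0625 > 0, so the root lies in [-1, -0.5]
h(-0.75) = -1.378906 < 0, so the root lies in [-0.75, -0.5]
h(-0.625) = 0.3972 > 0, so the root lies in [-0.75, -0.625]
h(-0.6875) = -0.4804 < 0, so the root lies in [-0.6875, -0.625]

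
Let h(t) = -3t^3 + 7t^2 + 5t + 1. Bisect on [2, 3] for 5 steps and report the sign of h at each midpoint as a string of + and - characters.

midpoint 2.5: h = 10.375 > 0 → [2.5, 3]
midpoint 2.75: h = 5.296875 > 0 → [2.75, 3]
midpoint 2.875: h = 1.943359 > 0 → [2.875, 3]
midpoint 2.9375: h = 0.0476 > 0 → [2.9375, 3]
midpoint 2.96875: h = -0.9569 < 0 → [2.9375, 2.96875]

++++-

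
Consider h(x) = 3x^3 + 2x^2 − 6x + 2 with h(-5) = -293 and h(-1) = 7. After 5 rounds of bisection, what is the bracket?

m = -3, h(m) = -43 (−); new bracket [-3, -1]
m = -2, h(m) = -2 (−); new bracket [-2, -1]
m = -1.5, h(m) = 5.375 (+); new bracket [-2, -1.5]
m = -1.75, h(m) = 2.5469 (+); new bracket [-2, -1.75]
m = -1.875, h(m) = 0.5059 (+); new bracket [-2, -1.875]

[-2, -1.875]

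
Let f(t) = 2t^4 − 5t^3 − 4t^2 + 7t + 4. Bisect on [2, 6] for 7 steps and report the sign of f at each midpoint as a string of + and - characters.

midpoint 4: f = 160 > 0 → [2, 4]
midpoint 3: f = 16 > 0 → [2, 3]
midpoint 2.5: f = -3.5 < 0 → [2.5, 3]
midpoint 2.75: f = 3.3984 > 0 → [2.5, 2.75]
midpoint 2.625: f = -0.6655 < 0 → [2.625, 2.75]
midpoint 2.6875: f = 1.201 > 0 → [2.625, 2.6875]
midpoint 2.65625: f = 0.2278 > 0 → [2.625, 2.65625]

++-+-++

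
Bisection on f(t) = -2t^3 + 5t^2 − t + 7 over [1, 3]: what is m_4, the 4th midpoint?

m = 2, f(m) = 9 (+); new bracket [2, 3]
m = 2.5, f(m) = 4.5 (+); new bracket [2.5, 3]
m = 2.75, f(m) = 0.46875 (+); new bracket [2.75, 3]
m = 2.875, f(m) = -2.0742 (−); new bracket [2.75, 2.875]

2.875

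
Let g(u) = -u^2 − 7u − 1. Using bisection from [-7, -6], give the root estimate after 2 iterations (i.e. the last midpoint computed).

g(-6.5) = 2.25 > 0, so the root lies in [-7, -6.5]
g(-6.75) = 0.6875 > 0, so the root lies in [-7, -6.75]

-6.75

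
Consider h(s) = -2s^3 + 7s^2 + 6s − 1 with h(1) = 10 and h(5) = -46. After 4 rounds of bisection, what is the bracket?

[4, 4.25]

h(3) = 26 > 0, so the root lies in [3, 5]
h(4) = 7 > 0, so the root lies in [4, 5]
h(4.5) = -14.5 < 0, so the root lies in [4, 4.5]
h(4.25) = -2.5938 < 0, so the root lies in [4, 4.25]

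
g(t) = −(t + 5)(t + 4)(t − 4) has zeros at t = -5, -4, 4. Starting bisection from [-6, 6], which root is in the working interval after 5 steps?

4

midpoint 0: g = 80 > 0 → [0, 6]
midpoint 3: g = 56 > 0 → [3, 6]
midpoint 4.5: g = -40.375 < 0 → [3, 4.5]
midpoint 3.75: g = 16.9531 > 0 → [3.75, 4.5]
midpoint 4.125: g = -9.2676 < 0 → [3.75, 4.125]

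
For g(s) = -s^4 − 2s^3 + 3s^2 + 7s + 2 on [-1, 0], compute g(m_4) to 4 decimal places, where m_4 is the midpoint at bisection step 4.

s = -0.5 gives g = -0.5625, negative; keep [-0.5, 0]
s = -0.25 gives g = 0.464844, positive; keep [-0.5, -0.25]
s = -0.375 gives g = -0.117432, negative; keep [-0.375, -0.25]
s = -0.3125 gives g = 0.157, positive; keep [-0.375, -0.3125]

0.1570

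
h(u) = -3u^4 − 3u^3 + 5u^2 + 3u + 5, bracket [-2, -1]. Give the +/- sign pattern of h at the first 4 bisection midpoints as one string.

++-+

midpoint -1.5: h = 6.6875 > 0 → [-2, -1.5]
midpoint -1.75: h = 3.003906 > 0 → [-2, -1.75]
midpoint -1.875: h = -0.350342 < 0 → [-1.875, -1.75]
midpoint -1.8125: h = 1.4746 > 0 → [-1.875, -1.8125]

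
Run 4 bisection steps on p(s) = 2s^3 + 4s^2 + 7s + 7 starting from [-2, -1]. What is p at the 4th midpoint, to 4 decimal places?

m = -1.5, p(m) = -1.25 (−); new bracket [-1.5, -1]
m = -1.25, p(m) = 0.59375 (+); new bracket [-1.5, -1.25]
m = -1.375, p(m) = -0.261719 (−); new bracket [-1.375, -1.25]
m = -1.3125, p(m) = 0.1812 (+); new bracket [-1.375, -1.3125]

0.1812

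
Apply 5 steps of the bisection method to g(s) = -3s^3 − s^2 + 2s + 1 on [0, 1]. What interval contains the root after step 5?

s = 0.5 gives g = 1.375, positive; keep [0.5, 1]
s = 0.75 gives g = 0.671875, positive; keep [0.75, 1]
s = 0.875 gives g = -0.025391, negative; keep [0.75, 0.875]
s = 0.8125 gives g = 0.3557, positive; keep [0.8125, 0.875]
s = 0.84375 gives g = 0.1736, positive; keep [0.84375, 0.875]

[0.84375, 0.875]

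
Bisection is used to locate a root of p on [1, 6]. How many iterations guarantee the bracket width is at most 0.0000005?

Width after n steps is 5/2^n. Need 2^n ≥ 5/0.0000005 = 10000000.
2^23 = 8388608 < 10000000 ≤ 2^24 = 16777216, so n = 24.

24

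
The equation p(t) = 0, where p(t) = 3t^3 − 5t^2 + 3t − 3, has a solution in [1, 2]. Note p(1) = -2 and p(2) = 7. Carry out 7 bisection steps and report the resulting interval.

p(1.5) = 0.375 > 0, so the root lies in [1, 1.5]
p(1.25) = -1.203125 < 0, so the root lies in [1.25, 1.5]
p(1.375) = -0.529297 < 0, so the root lies in [1.375, 1.5]
p(1.4375) = -0.1082 < 0, so the root lies in [1.4375, 1.5]
p(1.46875) = 0.1254 > 0, so the root lies in [1.4375, 1.46875]
p(1.453125) = 0.0066 > 0, so the root lies in [1.4375, 1.453125]
p(1.4453125) = -0.0512 < 0, so the root lies in [1.4453125, 1.453125]

[1.4453125, 1.453125]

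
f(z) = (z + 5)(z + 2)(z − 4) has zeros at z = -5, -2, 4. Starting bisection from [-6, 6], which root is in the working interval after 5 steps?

m = 0, f(m) = -40 (−); new bracket [0, 6]
m = 3, f(m) = -40 (−); new bracket [3, 6]
m = 4.5, f(m) = 30.875 (+); new bracket [3, 4.5]
m = 3.75, f(m) = -12.5781 (−); new bracket [3.75, 4.5]
m = 4.125, f(m) = 6.9863 (+); new bracket [3.75, 4.125]

4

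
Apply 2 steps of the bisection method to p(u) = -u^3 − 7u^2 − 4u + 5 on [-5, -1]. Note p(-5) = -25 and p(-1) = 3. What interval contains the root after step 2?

[-2, -1]

midpoint -3: p = -19 < 0 → [-3, -1]
midpoint -2: p = -7 < 0 → [-2, -1]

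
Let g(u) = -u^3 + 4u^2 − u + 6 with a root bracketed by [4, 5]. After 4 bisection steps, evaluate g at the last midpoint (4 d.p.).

0.9060

u = 4.5 gives g = -8.625, negative; keep [4, 4.5]
u = 4.25 gives g = -2.765625, negative; keep [4, 4.25]
u = 4.125 gives g = -0.251953, negative; keep [4, 4.125]
u = 4.0625 gives g = 0.906, positive; keep [4.0625, 4.125]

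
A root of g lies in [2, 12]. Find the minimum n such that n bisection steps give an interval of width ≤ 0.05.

8

Width after n steps is 10/2^n. Need 2^n ≥ 10/0.05 = 200.
2^7 = 128 < 200 ≤ 2^8 = 256, so n = 8.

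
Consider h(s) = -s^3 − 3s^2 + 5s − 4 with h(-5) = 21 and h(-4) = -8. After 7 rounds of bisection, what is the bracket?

h(-4.5) = 3.875 > 0, so the root lies in [-4.5, -4]
h(-4.25) = -2.671875 < 0, so the root lies in [-4.5, -4.25]
h(-4.375) = 0.443359 > 0, so the root lies in [-4.375, -4.25]
h(-4.3125) = -1.1531 < 0, so the root lies in [-4.375, -4.3125]
h(-4.34375) = -0.3647 < 0, so the root lies in [-4.375, -4.34375]
h(-4.359375) = 0.0369 > 0, so the root lies in [-4.359375, -4.34375]
h(-4.3515625) = -0.1645 < 0, so the root lies in [-4.359375, -4.3515625]

[-4.359375, -4.3515625]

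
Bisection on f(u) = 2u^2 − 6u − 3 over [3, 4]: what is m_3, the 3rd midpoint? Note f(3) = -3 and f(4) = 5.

midpoint 3.5: f = 0.5 > 0 → [3, 3.5]
midpoint 3.25: f = -1.375 < 0 → [3.25, 3.5]
midpoint 3.375: f = -0.46875 < 0 → [3.375, 3.5]

3.375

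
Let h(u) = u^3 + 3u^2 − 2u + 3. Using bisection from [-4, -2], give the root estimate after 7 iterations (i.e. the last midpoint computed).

-3.734375

u = -3 gives h = 9, positive; keep [-4, -3]
u = -3.5 gives h = 3.875, positive; keep [-4, -3.5]
u = -3.75 gives h = -0.046875, negative; keep [-3.75, -3.5]
u = -3.625 gives h = 2.0371, positive; keep [-3.75, -3.625]
u = -3.6875 gives h = 1.0266, positive; keep [-3.75, -3.6875]
u = -3.71875 gives h = 0.4978, positive; keep [-3.75, -3.71875]
u = -3.734375 gives h = 0.2275, positive; keep [-3.75, -3.734375]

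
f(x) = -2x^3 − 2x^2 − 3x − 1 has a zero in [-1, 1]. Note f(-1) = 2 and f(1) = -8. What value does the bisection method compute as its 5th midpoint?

-0.4375

m = 0, f(m) = -1 (−); new bracket [-1, 0]
m = -0.5, f(m) = 0.25 (+); new bracket [-0.5, 0]
m = -0.25, f(m) = -0.34375 (−); new bracket [-0.5, -0.25]
m = -0.375, f(m) = -0.0508 (−); new bracket [-0.5, -0.375]
m = -0.4375, f(m) = 0.0972 (+); new bracket [-0.4375, -0.375]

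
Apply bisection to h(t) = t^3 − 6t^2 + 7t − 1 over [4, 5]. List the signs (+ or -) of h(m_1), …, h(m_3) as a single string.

midpoint 4.5: h = 0.125 > 0 → [4, 4.5]
midpoint 4.25: h = -2.859375 < 0 → [4.25, 4.5]
midpoint 4.375: h = -1.478516 < 0 → [4.375, 4.5]

+--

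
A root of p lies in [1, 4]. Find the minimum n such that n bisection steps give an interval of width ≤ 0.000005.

Width after n steps is 3/2^n. Need 2^n ≥ 3/0.000005 = 600000.
2^19 = 524288 < 600000 ≤ 2^20 = 1048576, so n = 20.

20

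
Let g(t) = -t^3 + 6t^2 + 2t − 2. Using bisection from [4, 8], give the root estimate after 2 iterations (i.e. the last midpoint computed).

7

midpoint 6: g = 10 > 0 → [6, 8]
midpoint 7: g = -37 < 0 → [6, 7]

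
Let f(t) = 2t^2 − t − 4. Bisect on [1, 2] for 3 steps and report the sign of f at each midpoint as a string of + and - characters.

f(1.5) = -1 < 0, so the root lies in [1.5, 2]
f(1.75) = 0.375 > 0, so the root lies in [1.5, 1.75]
f(1.625) = -0.34375 < 0, so the root lies in [1.625, 1.75]

-+-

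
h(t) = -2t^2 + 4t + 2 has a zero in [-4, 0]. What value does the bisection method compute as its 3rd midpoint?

h(-2) = -14 < 0, so the root lies in [-2, 0]
h(-1) = -4 < 0, so the root lies in [-1, 0]
h(-0.5) = -0.5 < 0, so the root lies in [-0.5, 0]

-0.5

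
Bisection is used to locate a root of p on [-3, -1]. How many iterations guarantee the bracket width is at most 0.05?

Width after n steps is 2/2^n. Need 2^n ≥ 2/0.05 = 40.
2^5 = 32 < 40 ≤ 2^6 = 64, so n = 6.

6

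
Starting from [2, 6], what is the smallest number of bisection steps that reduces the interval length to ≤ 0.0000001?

Width after n steps is 4/2^n. Need 2^n ≥ 4/0.0000001 = 40000000.
2^25 = 33554432 < 40000000 ≤ 2^26 = 67108864, so n = 26.

26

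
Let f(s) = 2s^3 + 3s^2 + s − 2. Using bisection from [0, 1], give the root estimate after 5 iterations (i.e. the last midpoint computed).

m = 0.5, f(m) = -0.5 (−); new bracket [0.5, 1]
m = 0.75, f(m) = 1.28125 (+); new bracket [0.5, 0.75]
m = 0.625, f(m) = 0.285156 (+); new bracket [0.5, 0.625]
m = 0.5625, f(m) = -0.1323 (−); new bracket [0.5625, 0.625]
m = 0.59375, f(m) = 0.07 (+); new bracket [0.5625, 0.59375]

0.59375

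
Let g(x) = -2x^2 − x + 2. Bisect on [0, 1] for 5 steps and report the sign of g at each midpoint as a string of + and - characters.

midpoint 0.5: g = 1 > 0 → [0.5, 1]
midpoint 0.75: g = 0.125 > 0 → [0.75, 1]
midpoint 0.875: g = -0.40625 < 0 → [0.75, 0.875]
midpoint 0.8125: g = -0.1328 < 0 → [0.75, 0.8125]
midpoint 0.78125: g = -0.002 < 0 → [0.75, 0.78125]

++---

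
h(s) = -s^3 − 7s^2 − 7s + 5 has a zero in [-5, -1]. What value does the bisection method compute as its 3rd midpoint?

m = -3, h(m) = -10 (−); new bracket [-3, -1]
m = -2, h(m) = -1 (−); new bracket [-2, -1]
m = -1.5, h(m) = 3.125 (+); new bracket [-2, -1.5]

-1.5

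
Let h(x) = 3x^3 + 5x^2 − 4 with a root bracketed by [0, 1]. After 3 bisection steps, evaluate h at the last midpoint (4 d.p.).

x = 0.5 gives h = -2.375, negative; keep [0.5, 1]
x = 0.75 gives h = 0.078125, positive; keep [0.5, 0.75]
x = 0.625 gives h = -1.314453, negative; keep [0.625, 0.75]

-1.3145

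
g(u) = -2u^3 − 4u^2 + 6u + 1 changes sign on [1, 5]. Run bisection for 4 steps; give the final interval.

[1, 1.25]

u = 3 gives g = -71, negative; keep [1, 3]
u = 2 gives g = -19, negative; keep [1, 2]
u = 1.5 gives g = -5.75, negative; keep [1, 1.5]
u = 1.25 gives g = -1.6562, negative; keep [1, 1.25]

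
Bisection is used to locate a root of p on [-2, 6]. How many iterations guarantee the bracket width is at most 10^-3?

13

Width after n steps is 8/2^n. Need 2^n ≥ 8/10^-3 = 8000.
2^12 = 4096 < 8000 ≤ 2^13 = 8192, so n = 13.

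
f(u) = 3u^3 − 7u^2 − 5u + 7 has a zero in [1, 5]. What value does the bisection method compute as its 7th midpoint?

2.65625

f(3) = 10 > 0, so the root lies in [1, 3]
f(2) = -7 < 0, so the root lies in [2, 3]
f(2.5) = -2.375 < 0, so the root lies in [2.5, 3]
f(2.75) = 2.7031 > 0, so the root lies in [2.5, 2.75]
f(2.625) = -0.0957 < 0, so the root lies in [2.625, 2.75]
f(2.6875) = 1.2366 > 0, so the root lies in [2.625, 2.6875]
f(2.65625) = 0.5539 > 0, so the root lies in [2.625, 2.65625]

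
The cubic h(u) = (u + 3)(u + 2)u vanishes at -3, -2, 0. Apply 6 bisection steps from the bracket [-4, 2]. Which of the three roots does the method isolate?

m = -1, h(m) = -2 (−); new bracket [-1, 2]
m = 0.5, h(m) = 4.375 (+); new bracket [-1, 0.5]
m = -0.25, h(m) = -1.203125 (−); new bracket [-0.25, 0.5]
m = 0.125, h(m) = 0.8301 (+); new bracket [-0.25, 0.125]
m = -0.0625, h(m) = -0.3557 (−); new bracket [-0.0625, 0.125]
m = 0.03125, h(m) = 0.1924 (+); new bracket [-0.0625, 0.03125]

0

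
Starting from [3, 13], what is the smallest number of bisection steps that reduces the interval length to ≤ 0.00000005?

Width after n steps is 10/2^n. Need 2^n ≥ 10/0.00000005 = 200000000.
2^27 = 134217728 < 200000000 ≤ 2^28 = 268435456, so n = 28.

28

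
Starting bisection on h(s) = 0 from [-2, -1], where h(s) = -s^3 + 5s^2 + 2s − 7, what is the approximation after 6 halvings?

-1.234375

h(-1.5) = 4.625 > 0, so the root lies in [-1.5, -1]
h(-1.25) = 0.265625 > 0, so the root lies in [-1.25, -1]
h(-1.125) = -1.498047 < 0, so the root lies in [-1.25, -1.125]
h(-1.1875) = -0.6497 < 0, so the root lies in [-1.25, -1.1875]
h(-1.21875) = -0.2005 < 0, so the root lies in [-1.25, -1.21875]
h(-1.234375) = 0.0305 > 0, so the root lies in [-1.234375, -1.21875]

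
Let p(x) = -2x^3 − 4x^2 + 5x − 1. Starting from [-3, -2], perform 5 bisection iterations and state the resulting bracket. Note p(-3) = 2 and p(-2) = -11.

[-2.9375, -2.90625]

x = -2.5 gives p = -7.25, negative; keep [-3, -2.5]
x = -2.75 gives p = -3.40625, negative; keep [-3, -2.75]
x = -2.875 gives p = -0.910156, negative; keep [-3, -2.875]
x = -2.9375 gives p = 0.4917, positive; keep [-2.9375, -2.875]
x = -2.90625 gives p = -0.2224, negative; keep [-2.9375, -2.90625]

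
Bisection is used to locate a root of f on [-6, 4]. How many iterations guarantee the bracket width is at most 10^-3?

14

Width after n steps is 10/2^n. Need 2^n ≥ 10/10^-3 = 10000.
2^13 = 8192 < 10000 ≤ 2^14 = 16384, so n = 14.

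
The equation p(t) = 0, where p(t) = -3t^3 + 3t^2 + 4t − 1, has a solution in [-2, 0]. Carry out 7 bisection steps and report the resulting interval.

[-0.90625, -0.890625]

m = -1, p(m) = 1 (+); new bracket [-1, 0]
m = -0.5, p(m) = -1.875 (−); new bracket [-1, -0.5]
m = -0.75, p(m) = -1.046875 (−); new bracket [-1, -0.75]
m = -0.875, p(m) = -0.1934 (−); new bracket [-1, -0.875]
m = -0.9375, p(m) = 0.3586 (+); new bracket [-0.9375, -0.875]
m = -0.90625, p(m) = 0.0717 (+); new bracket [-0.90625, -0.875]
m = -0.890625, p(m) = -0.0635 (−); new bracket [-0.90625, -0.890625]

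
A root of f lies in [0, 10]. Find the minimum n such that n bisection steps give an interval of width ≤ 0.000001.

Width after n steps is 10/2^n. Need 2^n ≥ 10/0.000001 = 10000000.
2^23 = 8388608 < 10000000 ≤ 2^24 = 16777216, so n = 24.

24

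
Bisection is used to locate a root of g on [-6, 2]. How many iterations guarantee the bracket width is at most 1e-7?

27

Width after n steps is 8/2^n. Need 2^n ≥ 8/1e-7 = 80000000.
2^26 = 67108864 < 80000000 ≤ 2^27 = 134217728, so n = 27.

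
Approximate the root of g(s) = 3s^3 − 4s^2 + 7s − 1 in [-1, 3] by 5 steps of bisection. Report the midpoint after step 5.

s = 1 gives g = 5, positive; keep [-1, 1]
s = 0 gives g = -1, negative; keep [0, 1]
s = 0.5 gives g = 1.875, positive; keep [0, 0.5]
s = 0.25 gives g = 0.5469, positive; keep [0, 0.25]
s = 0.125 gives g = -0.1816, negative; keep [0.125, 0.25]

0.125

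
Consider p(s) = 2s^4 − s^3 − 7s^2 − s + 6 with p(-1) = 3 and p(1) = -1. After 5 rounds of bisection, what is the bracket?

m = 0, p(m) = 6 (+); new bracket [0, 1]
m = 0.5, p(m) = 3.75 (+); new bracket [0.5, 1]
m = 0.75, p(m) = 1.523438 (+); new bracket [0.75, 1]
m = 0.875, p(m) = 0.2681 (+); new bracket [0.875, 1]
m = 0.9375, p(m) = -0.3689 (−); new bracket [0.875, 0.9375]

[0.875, 0.9375]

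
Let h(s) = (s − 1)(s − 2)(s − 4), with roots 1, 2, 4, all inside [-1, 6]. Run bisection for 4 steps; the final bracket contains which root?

midpoint 2.5: h = -1.125 < 0 → [2.5, 6]
midpoint 4.25: h = 1.828125 > 0 → [2.5, 4.25]
midpoint 3.375: h = -2.041016 < 0 → [3.375, 4.25]
midpoint 3.8125: h = -0.9558 < 0 → [3.8125, 4.25]

4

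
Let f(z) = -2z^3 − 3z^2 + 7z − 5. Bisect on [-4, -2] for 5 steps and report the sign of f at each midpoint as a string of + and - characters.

midpoint -3: f = 1 > 0 → [-3, -2]
midpoint -2.5: f = -10 < 0 → [-3, -2.5]
midpoint -2.75: f = -5.34375 < 0 → [-3, -2.75]
midpoint -2.875: f = -2.3945 < 0 → [-3, -2.875]
midpoint -2.9375: f = -0.7544 < 0 → [-3, -2.9375]

+----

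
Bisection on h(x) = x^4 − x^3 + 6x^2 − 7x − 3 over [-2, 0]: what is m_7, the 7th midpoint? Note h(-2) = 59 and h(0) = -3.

m = -1, h(m) = 12 (+); new bracket [-1, 0]
m = -0.5, h(m) = 2.1875 (+); new bracket [-0.5, 0]
m = -0.25, h(m) = -0.855469 (−); new bracket [-0.5, -0.25]
m = -0.375, h(m) = 0.5413 (+); new bracket [-0.375, -0.25]
m = -0.3125, h(m) = -0.1865 (−); new bracket [-0.375, -0.3125]
m = -0.34375, h(m) = 0.1698 (+); new bracket [-0.34375, -0.3125]
m = -0.328125, h(m) = -0.0102 (−); new bracket [-0.34375, -0.328125]

-0.328125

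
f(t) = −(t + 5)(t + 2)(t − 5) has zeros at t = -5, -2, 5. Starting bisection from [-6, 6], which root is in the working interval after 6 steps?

t = 0 gives f = 50, positive; keep [0, 6]
t = 3 gives f = 80, positive; keep [3, 6]
t = 4.5 gives f = 30.875, positive; keep [4.5, 6]
t = 5.25 gives f = -18.5781, negative; keep [4.5, 5.25]
t = 4.875 gives f = 8.4863, positive; keep [4.875, 5.25]
t = 5.0625 gives f = -4.4417, negative; keep [4.875, 5.0625]

5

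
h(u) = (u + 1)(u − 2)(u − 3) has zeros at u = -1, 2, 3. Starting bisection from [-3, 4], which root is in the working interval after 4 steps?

-1

h(0.5) = 5.625 > 0, so the root lies in [-3, 0.5]
h(-1.25) = -3.453125 < 0, so the root lies in [-1.25, 0.5]
h(-0.375) = 5.009766 > 0, so the root lies in [-1.25, -0.375]
h(-0.8125) = 2.0105 > 0, so the root lies in [-1.25, -0.8125]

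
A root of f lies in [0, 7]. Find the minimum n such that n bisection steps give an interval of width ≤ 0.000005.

21

Width after n steps is 7/2^n. Need 2^n ≥ 7/0.000005 = 1400000.
2^20 = 1048576 < 1400000 ≤ 2^21 = 2097152, so n = 21.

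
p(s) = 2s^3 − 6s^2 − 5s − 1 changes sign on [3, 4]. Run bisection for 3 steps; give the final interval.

midpoint 3.5: p = -6.25 < 0 → [3.5, 4]
midpoint 3.75: p = 1.34375 > 0 → [3.5, 3.75]
midpoint 3.625: p = -2.699219 < 0 → [3.625, 3.75]

[3.625, 3.75]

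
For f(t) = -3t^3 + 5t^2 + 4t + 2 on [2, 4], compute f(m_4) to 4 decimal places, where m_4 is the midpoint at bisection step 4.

-0.4863

midpoint 3: f = -22 < 0 → [2, 3]
midpoint 2.5: f = -3.625 < 0 → [2, 2.5]
midpoint 2.25: f = 2.140625 > 0 → [2.25, 2.5]
midpoint 2.375: f = -0.4863 < 0 → [2.25, 2.375]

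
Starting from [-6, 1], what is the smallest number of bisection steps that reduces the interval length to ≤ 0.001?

Width after n steps is 7/2^n. Need 2^n ≥ 7/0.001 = 7000.
2^12 = 4096 < 7000 ≤ 2^13 = 8192, so n = 13.

13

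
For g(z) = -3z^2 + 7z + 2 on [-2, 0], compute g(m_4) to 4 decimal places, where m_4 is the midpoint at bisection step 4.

-1.0469

midpoint -1: g = -8 < 0 → [-1, 0]
midpoint -0.5: g = -2.25 < 0 → [-0.5, 0]
midpoint -0.25: g = 0.0625 > 0 → [-0.5, -0.25]
midpoint -0.375: g = -1.0469 < 0 → [-0.375, -0.25]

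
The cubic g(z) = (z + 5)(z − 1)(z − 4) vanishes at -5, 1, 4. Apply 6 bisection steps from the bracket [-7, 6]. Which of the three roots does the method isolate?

z = -0.5 gives g = 30.375, positive; keep [-7, -0.5]
z = -3.75 gives g = 46.015625, positive; keep [-7, -3.75]
z = -5.375 gives g = -22.412109, negative; keep [-5.375, -3.75]
z = -4.5625 gives g = 20.8376, positive; keep [-5.375, -4.5625]
z = -4.96875 gives g = 1.6729, positive; keep [-5.375, -4.96875]
z = -5.171875 gives g = -9.7294, negative; keep [-5.171875, -4.96875]

-5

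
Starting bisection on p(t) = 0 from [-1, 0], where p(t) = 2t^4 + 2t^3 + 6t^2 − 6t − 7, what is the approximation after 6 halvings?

p(-0.5) = -2.625 < 0, so the root lies in [-1, -0.5]
p(-0.75) = 0.664062 > 0, so the root lies in [-0.75, -0.5]
p(-0.625) = -1.089355 < 0, so the root lies in [-0.75, -0.625]
p(-0.6875) = -0.2422 < 0, so the root lies in [-0.75, -0.6875]
p(-0.71875) = 0.2032 > 0, so the root lies in [-0.71875, -0.6875]
p(-0.703125) = -0.0213 < 0, so the root lies in [-0.71875, -0.703125]

-0.703125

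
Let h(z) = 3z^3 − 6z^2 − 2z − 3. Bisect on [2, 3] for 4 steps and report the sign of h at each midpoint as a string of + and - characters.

+---

m = 2.5, h(m) = 1.375 (+); new bracket [2, 2.5]
m = 2.25, h(m) = -3.703125 (−); new bracket [2.25, 2.5]
m = 2.375, h(m) = -1.404297 (−); new bracket [2.375, 2.5]
m = 2.4375, h(m) = -0.0769 (−); new bracket [2.4375, 2.5]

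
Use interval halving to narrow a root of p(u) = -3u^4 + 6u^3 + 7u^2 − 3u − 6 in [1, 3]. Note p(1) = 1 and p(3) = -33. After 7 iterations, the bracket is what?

[2.625, 2.640625]

p(2) = 16 > 0, so the root lies in [2, 3]
p(2.5) = 6.8125 > 0, so the root lies in [2.5, 3]
p(2.75) = -8.105469 < 0, so the root lies in [2.5, 2.75]
p(2.625) = 0.4446 > 0, so the root lies in [2.625, 2.75]
p(2.6875) = -3.5389 < 0, so the root lies in [2.625, 2.6875]
p(2.65625) = -1.4766 < 0, so the root lies in [2.625, 2.65625]
p(2.640625) = -0.4987 < 0, so the root lies in [2.625, 2.640625]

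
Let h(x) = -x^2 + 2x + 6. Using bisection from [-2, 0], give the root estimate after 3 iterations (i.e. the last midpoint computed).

-1.75

m = -1, h(m) = 3 (+); new bracket [-2, -1]
m = -1.5, h(m) = 0.75 (+); new bracket [-2, -1.5]
m = -1.75, h(m) = -0.5625 (−); new bracket [-1.75, -1.5]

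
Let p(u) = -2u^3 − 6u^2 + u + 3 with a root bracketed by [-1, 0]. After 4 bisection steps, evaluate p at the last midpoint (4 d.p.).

0.1265

midpoint -0.5: p = 1.25 > 0 → [-1, -0.5]
midpoint -0.75: p = -0.28125 < 0 → [-0.75, -0.5]
midpoint -0.625: p = 0.519531 > 0 → [-0.75, -0.625]
midpoint -0.6875: p = 0.1265 > 0 → [-0.75, -0.6875]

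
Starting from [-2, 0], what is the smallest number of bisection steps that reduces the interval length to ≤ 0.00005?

Width after n steps is 2/2^n. Need 2^n ≥ 2/0.00005 = 40000.
2^15 = 32768 < 40000 ≤ 2^16 = 65536, so n = 16.

16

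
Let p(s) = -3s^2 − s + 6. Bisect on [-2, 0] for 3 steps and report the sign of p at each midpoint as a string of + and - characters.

s = -1 gives p = 4, positive; keep [-2, -1]
s = -1.5 gives p = 0.75, positive; keep [-2, -1.5]
s = -1.75 gives p = -1.4375, negative; keep [-1.75, -1.5]

++-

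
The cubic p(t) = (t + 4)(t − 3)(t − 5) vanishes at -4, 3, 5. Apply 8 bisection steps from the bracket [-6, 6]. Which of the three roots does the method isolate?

-4

p(0) = 60 > 0, so the root lies in [-6, 0]
p(-3) = 48 > 0, so the root lies in [-6, -3]
p(-4.5) = -35.625 < 0, so the root lies in [-4.5, -3]
p(-3.75) = 14.7656 > 0, so the root lies in [-4.5, -3.75]
p(-4.125) = -8.127 < 0, so the root lies in [-4.125, -3.75]
p(-3.9375) = 3.8752 > 0, so the root lies in [-4.125, -3.9375]
p(-4.03125) = -1.9844 < 0, so the root lies in [-4.03125, -3.9375]
p(-3.984375) = 0.9805 > 0, so the root lies in [-4.03125, -3.984375]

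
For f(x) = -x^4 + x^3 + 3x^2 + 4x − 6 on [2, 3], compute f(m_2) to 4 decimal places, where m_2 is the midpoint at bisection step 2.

3.9492

x = 2.5 gives f = -0.6875, negative; keep [2, 2.5]
x = 2.25 gives f = 3.949219, positive; keep [2.25, 2.5]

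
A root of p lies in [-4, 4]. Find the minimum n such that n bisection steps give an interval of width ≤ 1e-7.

Width after n steps is 8/2^n. Need 2^n ≥ 8/1e-7 = 80000000.
2^26 = 67108864 < 80000000 ≤ 2^27 = 134217728, so n = 27.

27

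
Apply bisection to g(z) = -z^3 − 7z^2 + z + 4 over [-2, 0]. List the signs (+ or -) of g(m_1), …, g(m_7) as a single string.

-+-+++-

g(-1) = -3 < 0, so the root lies in [-1, 0]
g(-0.5) = 1.875 > 0, so the root lies in [-1, -0.5]
g(-0.75) = -0.265625 < 0, so the root lies in [-0.75, -0.5]
g(-0.625) = 0.8848 > 0, so the root lies in [-0.75, -0.625]
g(-0.6875) = 0.3289 > 0, so the root lies in [-0.75, -0.6875]
g(-0.71875) = 0.0363 > 0, so the root lies in [-0.75, -0.71875]
g(-0.734375) = -0.1135 < 0, so the root lies in [-0.734375, -0.71875]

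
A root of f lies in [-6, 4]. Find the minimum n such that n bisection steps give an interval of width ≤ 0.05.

8

Width after n steps is 10/2^n. Need 2^n ≥ 10/0.05 = 200.
2^7 = 128 < 200 ≤ 2^8 = 256, so n = 8.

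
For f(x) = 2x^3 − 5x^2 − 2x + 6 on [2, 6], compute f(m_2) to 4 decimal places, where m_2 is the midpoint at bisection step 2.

9.0000

x = 4 gives f = 46, positive; keep [2, 4]
x = 3 gives f = 9, positive; keep [2, 3]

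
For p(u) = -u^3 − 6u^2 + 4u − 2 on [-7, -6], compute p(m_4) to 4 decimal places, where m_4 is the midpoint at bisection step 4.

p(-6.5) = -6.875 < 0, so the root lies in [-7, -6.5]
p(-6.75) = 5.171875 > 0, so the root lies in [-6.75, -6.5]
p(-6.625) = -1.068359 < 0, so the root lies in [-6.75, -6.625]
p(-6.6875) = 1.9968 > 0, so the root lies in [-6.6875, -6.625]

1.9968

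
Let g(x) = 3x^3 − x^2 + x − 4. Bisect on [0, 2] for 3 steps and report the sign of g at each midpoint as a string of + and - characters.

-++

m = 1, g(m) = -1 (−); new bracket [1, 2]
m = 1.5, g(m) = 5.375 (+); new bracket [1, 1.5]
m = 1.25, g(m) = 1.546875 (+); new bracket [1, 1.25]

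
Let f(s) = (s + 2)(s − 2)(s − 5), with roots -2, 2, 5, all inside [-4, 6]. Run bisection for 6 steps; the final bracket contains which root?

m = 1, f(m) = 12 (+); new bracket [-4, 1]
m = -1.5, f(m) = 11.375 (+); new bracket [-4, -1.5]
m = -2.75, f(m) = -27.609375 (−); new bracket [-2.75, -1.5]
m = -2.125, f(m) = -3.6738 (−); new bracket [-2.125, -1.5]
m = -1.8125, f(m) = 4.8699 (+); new bracket [-2.125, -1.8125]
m = -1.96875, f(m) = 0.8643 (+); new bracket [-2.125, -1.96875]

-2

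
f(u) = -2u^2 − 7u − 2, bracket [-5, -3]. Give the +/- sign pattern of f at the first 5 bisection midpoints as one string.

midpoint -4: f = -6 < 0 → [-4, -3]
midpoint -3.5: f = -2 < 0 → [-3.5, -3]
midpoint -3.25: f = -0.375 < 0 → [-3.25, -3]
midpoint -3.125: f = 0.3438 > 0 → [-3.25, -3.125]
midpoint -3.1875: f = -0.0078 < 0 → [-3.1875, -3.125]

---+-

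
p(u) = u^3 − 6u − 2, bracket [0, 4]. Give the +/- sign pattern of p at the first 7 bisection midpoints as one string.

p(2) = -6 < 0, so the root lies in [2, 4]
p(3) = 7 > 0, so the root lies in [2, 3]
p(2.5) = -1.375 < 0, so the root lies in [2.5, 3]
p(2.75) = 2.2969 > 0, so the root lies in [2.5, 2.75]
p(2.625) = 0.3379 > 0, so the root lies in [2.5, 2.625]
p(2.5625) = -0.5486 < 0, so the root lies in [2.5625, 2.625]
p(2.59375) = -0.1129 < 0, so the root lies in [2.59375, 2.625]

-+-++--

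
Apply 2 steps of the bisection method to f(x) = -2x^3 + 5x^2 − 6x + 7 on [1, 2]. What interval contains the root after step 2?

[1.75, 2]

midpoint 1.5: f = 2.5 > 0 → [1.5, 2]
midpoint 1.75: f = 1.09375 > 0 → [1.75, 2]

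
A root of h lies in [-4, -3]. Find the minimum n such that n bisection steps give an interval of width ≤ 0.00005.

Width after n steps is 1/2^n. Need 2^n ≥ 1/0.00005 = 20000.
2^14 = 16384 < 20000 ≤ 2^15 = 32768, so n = 15.

15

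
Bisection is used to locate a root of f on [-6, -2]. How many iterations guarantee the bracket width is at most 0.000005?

Width after n steps is 4/2^n. Need 2^n ≥ 4/0.000005 = 800000.
2^19 = 524288 < 800000 ≤ 2^20 = 1048576, so n = 20.

20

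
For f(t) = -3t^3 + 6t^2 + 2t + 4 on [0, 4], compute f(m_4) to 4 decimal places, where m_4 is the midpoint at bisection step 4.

m = 2, f(m) = 8 (+); new bracket [2, 4]
m = 3, f(m) = -17 (−); new bracket [2, 3]
m = 2.5, f(m) = -0.375 (−); new bracket [2, 2.5]
m = 2.25, f(m) = 4.7031 (+); new bracket [2.25, 2.5]

4.7031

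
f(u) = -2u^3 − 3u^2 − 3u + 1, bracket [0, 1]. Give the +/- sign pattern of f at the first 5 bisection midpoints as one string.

-+---

midpoint 0.5: f = -1.5 < 0 → [0, 0.5]
midpoint 0.25: f = 0.03125 > 0 → [0.25, 0.5]
midpoint 0.375: f = -0.652344 < 0 → [0.25, 0.375]
midpoint 0.3125: f = -0.2915 < 0 → [0.25, 0.3125]
midpoint 0.28125: f = -0.1255 < 0 → [0.25, 0.28125]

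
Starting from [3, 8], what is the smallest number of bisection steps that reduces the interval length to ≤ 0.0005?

14

Width after n steps is 5/2^n. Need 2^n ≥ 5/0.0005 = 10000.
2^13 = 8192 < 10000 ≤ 2^14 = 16384, so n = 14.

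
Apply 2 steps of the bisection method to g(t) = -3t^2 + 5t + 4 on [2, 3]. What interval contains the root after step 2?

m = 2.5, g(m) = -2.25 (−); new bracket [2, 2.5]
m = 2.25, g(m) = 0.0625 (+); new bracket [2.25, 2.5]

[2.25, 2.5]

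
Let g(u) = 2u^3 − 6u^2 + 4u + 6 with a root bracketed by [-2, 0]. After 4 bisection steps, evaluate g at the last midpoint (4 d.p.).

u = -1 gives g = -6, negative; keep [-1, 0]
u = -0.5 gives g = 2.25, positive; keep [-1, -0.5]
u = -0.75 gives g = -1.21875, negative; keep [-0.75, -0.5]
u = -0.625 gives g = 0.668, positive; keep [-0.75, -0.625]

0.6680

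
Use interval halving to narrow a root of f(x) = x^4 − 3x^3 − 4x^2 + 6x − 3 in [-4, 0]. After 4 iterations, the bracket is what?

[-2, -1.75]

f(-2) = 9 > 0, so the root lies in [-2, 0]
f(-1) = -9 < 0, so the root lies in [-2, -1]
f(-1.5) = -5.8125 < 0, so the root lies in [-2, -1.5]
f(-1.75) = -0.293 < 0, so the root lies in [-2, -1.75]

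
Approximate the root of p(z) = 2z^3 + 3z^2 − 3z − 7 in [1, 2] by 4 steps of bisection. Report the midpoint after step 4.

1.4375

midpoint 1.5: p = 2 > 0 → [1, 1.5]
midpoint 1.25: p = -2.15625 < 0 → [1.25, 1.5]
midpoint 1.375: p = -0.253906 < 0 → [1.375, 1.5]
midpoint 1.4375: p = 0.8276 > 0 → [1.375, 1.4375]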